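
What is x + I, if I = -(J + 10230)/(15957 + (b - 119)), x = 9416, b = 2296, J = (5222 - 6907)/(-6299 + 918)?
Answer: 918749323149/97579054 ≈ 9415.4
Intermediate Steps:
J = 1685/5381 (J = -1685/(-5381) = -1685*(-1/5381) = 1685/5381 ≈ 0.31314)
I = -55049315/97579054 (I = -(1685/5381 + 10230)/(15957 + (2296 - 119)) = -55049315/(5381*(15957 + 2177)) = -55049315/(5381*18134) = -1*55049315/97579054 = -55049315/97579054 ≈ -0.56415)
x + I = 9416 - 55049315/97579054 = 918749323149/97579054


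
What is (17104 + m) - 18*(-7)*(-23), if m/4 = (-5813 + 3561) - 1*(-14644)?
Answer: 63774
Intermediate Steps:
m = 49568 (m = 4*((-5813 + 3561) - 1*(-14644)) = 4*(-2252 + 14644) = 4*12392 = 49568)
(17104 + m) - 18*(-7)*(-23) = (17104 + 49568) - 18*(-7)*(-23) = 66672 + 126*(-23) = 66672 - 2898 = 63774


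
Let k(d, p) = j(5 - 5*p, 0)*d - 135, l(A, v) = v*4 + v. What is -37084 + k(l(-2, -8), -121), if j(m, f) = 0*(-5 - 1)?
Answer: -37219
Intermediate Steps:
j(m, f) = 0 (j(m, f) = 0*(-6) = 0)
l(A, v) = 5*v (l(A, v) = 4*v + v = 5*v)
k(d, p) = -135 (k(d, p) = 0*d - 135 = 0 - 135 = -135)
-37084 + k(l(-2, -8), -121) = -37084 - 135 = -37219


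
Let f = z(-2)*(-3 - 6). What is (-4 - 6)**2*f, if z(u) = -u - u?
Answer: -3600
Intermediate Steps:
z(u) = -2*u
f = -36 (f = (-2*(-2))*(-3 - 6) = 4*(-9) = -36)
(-4 - 6)**2*f = (-4 - 6)**2*(-36) = (-10)**2*(-36) = 100*(-36) = -3600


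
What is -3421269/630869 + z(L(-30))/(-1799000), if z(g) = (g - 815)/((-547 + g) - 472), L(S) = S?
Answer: -1291290349540661/238109012843800 ≈ -5.4231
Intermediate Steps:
z(g) = (-815 + g)/(-1019 + g)
-3421269/630869 + z(L(-30))/(-1799000) = -3421269/630869 + ((-815 - 30)/(-1019 - 30))/(-1799000) = -3421269*1/630869 + (-845/(-1049))*(-1/1799000) = -3421269/630869 - 1/1049*(-845)*(-1/1799000) = -3421269/630869 + (845/1049)*(-1/1799000) = -3421269/630869 - 169/377430200 = -1291290349540661/238109012843800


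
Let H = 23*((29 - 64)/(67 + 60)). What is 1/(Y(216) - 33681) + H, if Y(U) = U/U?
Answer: -27112527/4277360 ≈ -6.3386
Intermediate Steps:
Y(U) = 1
H = -805/127 (H = 23*(-35/127) = -805/127 ≈ -6.3386)
1/(Y(216) - 33681) + H = 1/(1 - 33681) - 805/127 = 1/(-33680) - 805/127 = -1/33680 - 805/127 = -27112527/4277360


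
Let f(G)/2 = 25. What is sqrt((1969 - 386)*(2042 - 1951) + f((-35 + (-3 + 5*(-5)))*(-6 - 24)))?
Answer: sqrt(144103) ≈ 379.61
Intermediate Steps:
f(G) = 50 (f(G) = 2*25 = 50)
sqrt((1969 - 386)*(2042 - 1951) + f((-35 + (-3 + 5*(-5)))*(-6 - 24))) = sqrt((1969 - 386)*(2042 - 1951) + 50) = sqrt(1583*91 + 50) = sqrt(144053 + 50) = sqrt(144103)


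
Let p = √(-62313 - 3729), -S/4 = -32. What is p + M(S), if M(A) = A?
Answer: 128 + 3*I*√7338 ≈ 128.0 + 256.99*I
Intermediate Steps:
S = 128 (S = -4*(-32) = 128)
p = 3*I*√7338 (p = √(-66042) = 3*I*√7338 ≈ 256.99*I)
p + M(S) = 3*I*√7338 + 128 = 128 + 3*I*√7338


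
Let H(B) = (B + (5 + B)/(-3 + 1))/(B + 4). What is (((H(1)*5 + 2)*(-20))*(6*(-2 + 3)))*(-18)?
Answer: 0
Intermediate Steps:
H(B) = (-5/2 + B/2)/(4 + B) (H(B) = (B + (5 + B)/(-2))/(4 + B) = (B + (5 + B)*(-½))/(4 + B) = (B + (-5/2 - B/2))/(4 + B) = (-5/2 + B/2)/(4 + B))
(((H(1)*5 + 2)*(-20))*(6*(-2 + 3)))*(-18) = (((((-5 + 1)/(2*(4 + 1)))*5 + 2)*(-20))*(6*(-2 + 3)))*(-18) = (((((½)*(-4)/5)*5 + 2)*(-20))*(6*1))*(-18) = (((((½)*(⅕)*(-4))*5 + 2)*(-20))*6)*(-18) = (((-⅖*5 + 2)*(-20))*6)*(-18) = (((-2 + 2)*(-20))*6)*(-18) = ((0*(-20))*6)*(-18) = (0*6)*(-18) = 0*(-18) = 0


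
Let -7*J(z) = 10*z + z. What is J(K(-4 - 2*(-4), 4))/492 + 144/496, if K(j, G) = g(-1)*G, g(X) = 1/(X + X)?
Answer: 15839/53382 ≈ 0.29671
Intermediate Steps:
g(X) = 1/(2*X)
K(j, G) = -G/2 (K(j, G) = ((1/2)/(-1))*G = ((1/2)*(-1))*G = -G/2)
J(z) = -11*z/7 (J(z) = -(10*z + z)/7 = -11*z/7)
J(K(-4 - 2*(-4), 4))/492 + 144/496 = -(-11)*4/14/492 + 144/496 = -11/7*(-2)*(1/492) + 144*(1/496) = (22/7)*(1/492) + 9/31 = 11/1722 + 9/31 = 15839/53382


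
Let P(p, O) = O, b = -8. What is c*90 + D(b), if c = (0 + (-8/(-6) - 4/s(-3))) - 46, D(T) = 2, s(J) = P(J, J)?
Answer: -3898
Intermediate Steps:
s(J) = J
c = -130/3 (c = (0 + (-8/(-6) - 4/(-3))) - 46 = (0 + (-8*(-1/6) - 4*(-1/3))) - 46 = (0 + (4/3 + 4/3)) - 46 = (0 + 8/3) - 46 = 8/3 - 46 = -130/3 ≈ -43.333)
c*90 + D(b) = -130/3*90 + 2 = -3900 + 2 = -3898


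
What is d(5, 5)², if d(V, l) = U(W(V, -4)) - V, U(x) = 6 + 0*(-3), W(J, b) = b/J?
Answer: 1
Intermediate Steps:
U(x) = 6 (U(x) = 6 + 0 = 6)
d(V, l) = 6 - V
d(5, 5)² = (6 - 1*5)² = (6 - 5)² = 1² = 1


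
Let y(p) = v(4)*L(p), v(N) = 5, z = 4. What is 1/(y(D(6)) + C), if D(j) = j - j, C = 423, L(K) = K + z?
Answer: 1/443 ≈ 0.0022573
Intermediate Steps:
L(K) = 4 + K (L(K) = K + 4 = 4 + K)
D(j) = 0
y(p) = 20 + 5*p (y(p) = 5*(4 + p) = 20 + 5*p)
1/(y(D(6)) + C) = 1/((20 + 5*0) + 423) = 1/((20 + 0) + 423) = 1/(20 + 423) = 1/443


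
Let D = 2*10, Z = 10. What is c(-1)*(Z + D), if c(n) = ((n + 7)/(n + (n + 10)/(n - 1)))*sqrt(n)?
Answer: -360*I/11 ≈ -32.727*I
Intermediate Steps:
D = 20
c(n) = sqrt(n)*(7 + n)/(n + (10 + n)/(-1 + n)) (c(n) = ((7 + n)/(n + (10 + n)/(-1 + n)))*sqrt(n) = sqrt(n)*(7 + n)/(n + (10 + n)/(-1 + n)))
c(-1)*(Z + D) = (sqrt(-1)*(-7 + (-1)**2 + 6*(-1))/(10 + (-1)**2))*(10 + 20) = (I*(-7 + 1 - 6)/(10 + 1))*30 = (I*(-12)/11)*30 = (I*(1/11)*(-12))*30 = -12*I/11*30 = -360*I/11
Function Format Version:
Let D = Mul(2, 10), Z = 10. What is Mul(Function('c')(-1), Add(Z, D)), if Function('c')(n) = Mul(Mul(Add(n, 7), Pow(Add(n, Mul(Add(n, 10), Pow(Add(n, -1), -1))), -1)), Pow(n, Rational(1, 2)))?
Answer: Mul(Rational(-360, 11), I) ≈ Mul(-32.727, I)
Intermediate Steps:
D = 20
Function('c')(n) = Mul(Pow(n, Rational(1, 2)), Pow(Add(n, Mul(Pow(Add(-1, n), -1), Add(10, n))), -1), Add(7, n)) (Function('c')(n) = Mul(Mul(Add(7, n), Pow(Add(n, Mul(Add(10, n), Pow(Add(-1, n), -1))), -1)), Pow(n, Rational(1, 2))) = Mul(Mul(Add(7, n), Pow(Add(n, Mul(Pow(Add(-1, n), -1), Add(10, n))), -1)), Pow(n, Rational(1, 2))) = Mul(Mul(Pow(Add(n, Mul(Pow(Add(-1, n), -1), Add(10, n))), -1), Add(7, n)), Pow(n, Rational(1, 2))) = Mul(Pow(n, Rational(1, 2)), Pow(Add(n, Mul(Pow(Add(-1, n), -1), Add(10, n))), -1), Add(7, n)))
Mul(Function('c')(-1), Add(Z, D)) = Mul(Mul(Pow(-1, Rational(1, 2)), Pow(Add(10, Pow(-1, 2)), -1), Add(-7, Pow(-1, 2), Mul(6, -1))), Add(10, 20)) = Mul(Mul(I, Pow(Add(10, 1), -1), Add(-7, 1, -6)), 30) = Mul(Mul(I, Pow(11, -1), -12), 30) = Mul(Mul(I, Rational(1, 11), -12), 30) = Mul(Mul(Rational(-12, 11), I), 30) = Mul(Rational(-360, 11), I)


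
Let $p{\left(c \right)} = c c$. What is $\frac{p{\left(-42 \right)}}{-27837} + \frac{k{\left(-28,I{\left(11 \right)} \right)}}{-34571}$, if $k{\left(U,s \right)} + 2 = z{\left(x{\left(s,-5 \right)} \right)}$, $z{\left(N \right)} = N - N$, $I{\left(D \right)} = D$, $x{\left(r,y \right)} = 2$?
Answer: $- \frac{6769730}{106928103} \approx -0.063311$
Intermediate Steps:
$z{\left(N \right)} = 0$
$k{\left(U,s \right)} = -2$ ($k{\left(U,s \right)} = -2 + 0 = -2$)
$p{\left(c \right)} = c^{2}$
$\frac{p{\left(-42 \right)}}{-27837} + \frac{k{\left(-28,I{\left(11 \right)} \right)}}{-34571} = \frac{\left(-42\right)^{2}}{-27837} - \frac{2}{-34571} = 1764 \left(- \frac{1}{27837}\right) - - \frac{2}{34571} = - \frac{196}{3093} + \frac{2}{34571} = - \frac{6769730}{106928103}$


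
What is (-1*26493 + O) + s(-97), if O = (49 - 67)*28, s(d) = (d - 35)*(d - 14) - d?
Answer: -12248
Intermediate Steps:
s(d) = -d + (-35 + d)*(-14 + d) (s(d) = (-35 + d)*(-14 + d) - d = -d + (-35 + d)*(-14 + d))
O = -504 (O = -18*28 = -504)
(-1*26493 + O) + s(-97) = (-1*26493 - 504) + (490 + (-97)**2 - 50*(-97)) = (-26493 - 504) + (490 + 9409 + 4850) = -26997 + 14749 = -12248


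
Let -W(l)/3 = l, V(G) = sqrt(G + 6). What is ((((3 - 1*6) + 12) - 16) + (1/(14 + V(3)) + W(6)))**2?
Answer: 179776/289 ≈ 622.06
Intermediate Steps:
V(G) = sqrt(6 + G)
W(l) = -3*l
((((3 - 1*6) + 12) - 16) + (1/(14 + V(3)) + W(6)))**2 = ((((3 - 1*6) + 12) - 16) + (1/(14 + sqrt(6 + 3)) - 3*6))**2 = ((((3 - 6) + 12) - 16) + (1/(14 + sqrt(9)) - 18))**2 = (((-3 + 12) - 16) + (1/(14 + 3) - 18))**2 = ((9 - 16) + (1/17 - 18))**2 = (-7 + (1/17 - 18))**2 = (-7 - 305/17)**2 = (-424/17)**2 = 179776/289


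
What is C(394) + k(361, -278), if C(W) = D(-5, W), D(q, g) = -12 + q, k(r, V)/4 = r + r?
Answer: 2871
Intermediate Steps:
k(r, V) = 8*r (k(r, V) = 4*(r + r) = 4*(2*r) = 8*r)
C(W) = -17 (C(W) = -12 - 5 = -17)
C(394) + k(361, -278) = -17 + 8*361 = -17 + 2888 = 2871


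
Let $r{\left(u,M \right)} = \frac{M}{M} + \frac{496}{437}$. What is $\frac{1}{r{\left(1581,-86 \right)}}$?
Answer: $\frac{437}{933} \approx 0.46838$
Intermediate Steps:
$r{\left(u,M \right)} = \frac{933}{437}$ ($r{\left(u,M \right)} = 1 + 496 \cdot \frac{1}{437} = 1 + \frac{496}{437} = \frac{933}{437}$)
$\frac{1}{r{\left(1581,-86 \right)}} = \frac{1}{\frac{933}{437}} = \frac{437}{933}$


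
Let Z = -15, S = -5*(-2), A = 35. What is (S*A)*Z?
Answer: -5250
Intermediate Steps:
S = 10
(S*A)*Z = (10*35)*(-15) = 350*(-15) = -5250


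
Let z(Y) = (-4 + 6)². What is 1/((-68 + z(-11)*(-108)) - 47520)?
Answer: -1/48020 ≈ -2.0825e-5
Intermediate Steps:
z(Y) = 4 (z(Y) = 2² = 4)
1/((-68 + z(-11)*(-108)) - 47520) = 1/((-68 + 4*(-108)) - 47520) = 1/((-68 - 432) - 47520) = 1/(-500 - 47520) = 1/(-48020) = -1/48020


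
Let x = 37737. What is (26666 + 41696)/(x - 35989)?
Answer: 1799/46 ≈ 39.109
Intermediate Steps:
(26666 + 41696)/(x - 35989) = (26666 + 41696)/(37737 - 35989) = 68362/1748 = 68362*(1/1748) = 1799/46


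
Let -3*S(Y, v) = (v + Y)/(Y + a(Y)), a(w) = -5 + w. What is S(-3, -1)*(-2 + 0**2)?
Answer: 8/33 ≈ 0.24242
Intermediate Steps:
S(Y, v) = -(Y + v)/(3*(-5 + 2*Y)) (S(Y, v) = -(v + Y)/(3*(Y + (-5 + Y))) = -(Y + v)/(3*(-5 + 2*Y)))
S(-3, -1)*(-2 + 0**2) = ((-1*(-3) - 1*(-1))/(3*(-5 + 2*(-3))))*(-2 + 0**2) = ((3 + 1)/(3*(-5 - 6)))*(-2 + 0) = ((1/3)*4/(-11))*(-2) = ((1/3)*(-1/11)*4)*(-2) = -4/33*(-2) = 8/33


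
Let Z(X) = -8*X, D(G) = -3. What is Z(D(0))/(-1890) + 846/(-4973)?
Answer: -286382/1566495 ≈ -0.18282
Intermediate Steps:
Z(D(0))/(-1890) + 846/(-4973) = -8*(-3)/(-1890) + 846/(-4973) = 24*(-1/1890) + 846*(-1/4973) = -4/315 - 846/4973 = -286382/1566495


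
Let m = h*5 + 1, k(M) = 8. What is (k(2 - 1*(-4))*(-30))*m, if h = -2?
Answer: 2160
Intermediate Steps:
m = -9 (m = -2*5 + 1 = -10 + 1 = -9)
(k(2 - 1*(-4))*(-30))*m = (8*(-30))*(-9) = -240*(-9) = 2160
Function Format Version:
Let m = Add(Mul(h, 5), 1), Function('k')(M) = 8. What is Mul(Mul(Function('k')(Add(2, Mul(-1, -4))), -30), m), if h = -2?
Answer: 2160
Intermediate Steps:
m = -9 (m = Add(Mul(-2, 5), 1) = Add(-10, 1) = -9)
Mul(Mul(Function('k')(Add(2, Mul(-1, -4))), -30), m) = Mul(Mul(8, -30), -9) = Mul(-240, -9) = 2160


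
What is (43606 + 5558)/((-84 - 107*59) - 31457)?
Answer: -8194/6309 ≈ -1.2988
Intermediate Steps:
(43606 + 5558)/((-84 - 107*59) - 31457) = 49164/((-84 - 6313) - 31457) = 49164/(-6397 - 31457) = 49164/(-37854) = 49164*(-1/37854) = -8194/6309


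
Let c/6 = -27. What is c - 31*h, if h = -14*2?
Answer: 706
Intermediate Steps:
c = -162 (c = 6*(-27) = -162)
h = -28
c - 31*h = -162 - 31*(-28) = -162 + 868 = 706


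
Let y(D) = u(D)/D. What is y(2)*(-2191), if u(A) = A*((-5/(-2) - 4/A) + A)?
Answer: -10955/2 ≈ -5477.5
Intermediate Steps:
u(A) = A*(5/2 + A - 4/A) (u(A) = A*((-5*(-½) - 4/A) + A) = A*((5/2 - 4/A) + A) = A*(5/2 + A - 4/A))
y(D) = (-4 + D² + 5*D/2)/D
y(2)*(-2191) = (5/2 + 2 - 4/2)*(-2191) = (5/2 + 2 - 4*½)*(-2191) = (5/2 + 2 - 2)*(-2191) = (5/2)*(-2191) = -10955/2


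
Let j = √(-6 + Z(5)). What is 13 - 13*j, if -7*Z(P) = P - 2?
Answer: 13 - 39*I*√35/7 ≈ 13.0 - 32.961*I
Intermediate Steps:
Z(P) = 2/7 - P/7 (Z(P) = -(P - 2)/7 = -(-2 + P)/7 = 2/7 - P/7)
j = 3*I*√35/7 (j = √(-6 + (2/7 - ⅐*5)) = √(-6 + (2/7 - 5/7)) = √(-6 - 3/7) = √(-45/7) = 3*I*√35/7 ≈ 2.5355*I)
13 - 13*j = 13 - 39*I*√35/7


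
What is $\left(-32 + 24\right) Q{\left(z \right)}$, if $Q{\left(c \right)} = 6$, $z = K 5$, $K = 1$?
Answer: $-48$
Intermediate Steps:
$z = 5$ ($z = 1 \cdot 5 = 5$)
$\left(-32 + 24\right) Q{\left(z \right)} = \left(-32 + 24\right) 6 = \left(-8\right) 6 = -48$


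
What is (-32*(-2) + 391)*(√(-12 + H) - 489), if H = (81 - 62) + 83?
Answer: -222495 + 1365*√10 ≈ -2.1818e+5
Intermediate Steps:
H = 102 (H = 19 + 83 = 102)
(-32*(-2) + 391)*(√(-12 + H) - 489) = (-32*(-2) + 391)*(√(-12 + 102) - 489) = (64 + 391)*(√90 - 489) = 455*(3*√10 - 489) = 455*(-489 + 3*√10) = -222495 + 1365*√10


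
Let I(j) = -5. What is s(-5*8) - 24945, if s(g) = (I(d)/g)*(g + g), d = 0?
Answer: -24955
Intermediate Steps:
s(g) = -10 (s(g) = (-5/g)*(g + g) = (-5/g)*(2*g) = -10)
s(-5*8) - 24945 = -10 - 24945 = -24955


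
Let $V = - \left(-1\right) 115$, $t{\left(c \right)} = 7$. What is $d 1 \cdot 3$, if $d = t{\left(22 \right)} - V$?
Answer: $-324$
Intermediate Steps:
$V = 115$ ($V = \left(-1\right) \left(-115\right) = 115$)
$d = -108$ ($d = 7 - 115 = -108$)
$d 1 \cdot 3 = - 108 \cdot 1 \cdot 3 = \left(-108\right) 3 = -324$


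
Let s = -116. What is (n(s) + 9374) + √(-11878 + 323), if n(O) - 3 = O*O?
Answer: 22833 + I*√11555 ≈ 22833.0 + 107.49*I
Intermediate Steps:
n(O) = 3 + O² (n(O) = 3 + O*O = 3 + O²)
(n(s) + 9374) + √(-11878 + 323) = ((3 + (-116)²) + 9374) + √(-11878 + 323) = ((3 + 13456) + 9374) + √(-11555) = (13459 + 9374) + I*√11555 = 22833 + I*√11555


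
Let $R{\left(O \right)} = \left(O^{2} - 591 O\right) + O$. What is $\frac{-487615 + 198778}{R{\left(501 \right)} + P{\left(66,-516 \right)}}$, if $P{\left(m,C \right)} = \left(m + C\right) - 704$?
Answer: $\frac{288837}{45743} \approx 6.3143$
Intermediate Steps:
$R{\left(O \right)} = O^{2} - 590 O$
$P{\left(m,C \right)} = -704 + C + m$ ($P{\left(m,C \right)} = \left(C + m\right) - 704 = -704 + C + m$)
$\frac{-487615 + 198778}{R{\left(501 \right)} + P{\left(66,-516 \right)}} = \frac{-487615 + 198778}{501 \left(-590 + 501\right) - 1154} = - \frac{288837}{501 \left(-89\right) - 1154} = - \frac{288837}{-44589 - 1154} = - \frac{288837}{-45743} = \left(-288837\right) \left(- \frac{1}{45743}\right) = \frac{288837}{45743}$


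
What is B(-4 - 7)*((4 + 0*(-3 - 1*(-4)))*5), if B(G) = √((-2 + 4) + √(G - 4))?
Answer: 20*√(2 + I*√15) ≈ 35.662 + 21.72*I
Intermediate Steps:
B(G) = √(2 + √(-4 + G))
B(-4 - 7)*((4 + 0*(-3 - 1*(-4)))*5) = √(2 + √(-4 + (-4 - 7)))*((4 + 0*(-3 - 1*(-4)))*5) = √(2 + √(-4 - 11))*((4 + 0*(-3 + 4))*5) = √(2 + √(-15))*((4 + 0*1)*5) = √(2 + I*√15)*((4 + 0)*5) = √(2 + I*√15)*(4*5) = √(2 + I*√15)*20 = 20*√(2 + I*√15)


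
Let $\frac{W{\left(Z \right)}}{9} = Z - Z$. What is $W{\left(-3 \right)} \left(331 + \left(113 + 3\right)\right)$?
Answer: $0$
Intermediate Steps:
$W{\left(Z \right)} = 0$ ($W{\left(Z \right)} = 9 \left(Z - Z\right) = 9 \cdot 0 = 0$)
$W{\left(-3 \right)} \left(331 + \left(113 + 3\right)\right) = 0 \left(331 + \left(113 + 3\right)\right) = 0 \left(331 + 116\right) = 0 \cdot 447 = 0$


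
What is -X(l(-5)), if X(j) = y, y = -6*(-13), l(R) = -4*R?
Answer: -78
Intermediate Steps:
y = 78
X(j) = 78
-X(l(-5)) = -1*78 = -78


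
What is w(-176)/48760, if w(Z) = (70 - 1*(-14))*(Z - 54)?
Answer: -21/53 ≈ -0.39623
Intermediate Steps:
w(Z) = -4536 + 84*Z (w(Z) = (70 + 14)*(-54 + Z) = 84*(-54 + Z) = -4536 + 84*Z)
w(-176)/48760 = (-4536 + 84*(-176))/48760 = (-4536 - 14784)*(1/48760) = -19320*1/48760 = -21/53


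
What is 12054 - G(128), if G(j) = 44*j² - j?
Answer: -708714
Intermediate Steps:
G(j) = -j + 44*j²
12054 - G(128) = 12054 - 128*(-1 + 44*128) = 12054 - 128*(-1 + 5632) = 12054 - 128*5631 = 12054 - 1*720768 = 12054 - 720768 = -708714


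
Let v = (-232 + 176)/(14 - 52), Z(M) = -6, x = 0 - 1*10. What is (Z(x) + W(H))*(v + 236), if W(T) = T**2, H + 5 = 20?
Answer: 988128/19 ≈ 52007.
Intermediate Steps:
H = 15 (H = -5 + 20 = 15)
x = -10 (x = 0 - 10 = -10)
v = 28/19 (v = -56/(-38) = -56*(-1/38) = 28/19 ≈ 1.4737)
(Z(x) + W(H))*(v + 236) = (-6 + 15**2)*(28/19 + 236) = (-6 + 225)*(4512/19) = 219*(4512/19) = 988128/19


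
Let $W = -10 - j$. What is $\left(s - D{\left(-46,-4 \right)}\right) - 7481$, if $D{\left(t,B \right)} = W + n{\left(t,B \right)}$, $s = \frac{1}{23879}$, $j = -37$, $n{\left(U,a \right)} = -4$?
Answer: $- \frac{179188015}{23879} \approx -7504.0$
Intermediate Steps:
$W = 27$ ($W = -10 - -37 = -10 + 37 = 27$)
$s = \frac{1}{23879} \approx 4.1878 \cdot 10^{-5}$
$D{\left(t,B \right)} = 23$ ($D{\left(t,B \right)} = 27 - 4 = 23$)
$\left(s - D{\left(-46,-4 \right)}\right) - 7481 = \left(\frac{1}{23879} - 23\right) - 7481 = - \frac{549216}{23879} - 7481 = - \frac{179188015}{23879}$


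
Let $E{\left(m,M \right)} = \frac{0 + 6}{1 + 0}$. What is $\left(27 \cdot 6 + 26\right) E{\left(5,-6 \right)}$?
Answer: $1128$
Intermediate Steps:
$E{\left(m,M \right)} = 6$ ($E{\left(m,M \right)} = \frac{6}{1} = 6 \cdot 1 = 6$)
$\left(27 \cdot 6 + 26\right) E{\left(5,-6 \right)} = \left(27 \cdot 6 + 26\right) 6 = \left(162 + 26\right) 6 = 188 \cdot 6 = 1128$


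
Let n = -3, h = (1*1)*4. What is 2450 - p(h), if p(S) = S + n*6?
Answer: 2464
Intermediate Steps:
h = 4 (h = 1*4 = 4)
p(S) = -18 + S (p(S) = S - 3*6 = S - 18 = -18 + S)
2450 - p(h) = 2450 - (-18 + 4) = 2450 - 1*(-14) = 2450 + 14 = 2464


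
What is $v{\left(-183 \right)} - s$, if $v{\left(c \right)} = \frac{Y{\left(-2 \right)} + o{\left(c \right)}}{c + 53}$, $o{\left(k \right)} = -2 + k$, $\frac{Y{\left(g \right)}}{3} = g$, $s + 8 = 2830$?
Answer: $- \frac{366669}{130} \approx -2820.5$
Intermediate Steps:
$s = 2822$ ($s = -8 + 2830 = 2822$)
$Y{\left(g \right)} = 3 g$
$v{\left(c \right)} = \frac{-8 + c}{53 + c}$ ($v{\left(c \right)} = \frac{3 \left(-2\right) + \left(-2 + c\right)}{c + 53} = \frac{-6 + \left(-2 + c\right)}{53 + c} = \frac{-8 + c}{53 + c}$)
$v{\left(-183 \right)} - s = \frac{-8 - 183}{53 - 183} - 2822 = \frac{1}{-130} \left(-191\right) - 2822 = \left(- \frac{1}{130}\right) \left(-191\right) - 2822 = \frac{191}{130} - 2822 = - \frac{366669}{130}$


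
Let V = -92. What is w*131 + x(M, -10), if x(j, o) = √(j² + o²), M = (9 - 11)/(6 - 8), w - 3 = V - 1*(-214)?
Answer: 16375 + √101 ≈ 16385.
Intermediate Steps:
w = 125 (w = 3 + (-92 - 1*(-214)) = 3 + (-92 + 214) = 3 + 122 = 125)
M = 1 (M = -2/(-2) = -2*(-½) = 1)
w*131 + x(M, -10) = 125*131 + √(1² + (-10)²) = 16375 + √(1 + 100) = 16375 + √101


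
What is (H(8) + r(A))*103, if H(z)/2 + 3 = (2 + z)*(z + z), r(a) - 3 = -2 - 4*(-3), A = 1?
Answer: 33681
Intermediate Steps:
r(a) = 13 (r(a) = 3 + (-2 - 4*(-3)) = 3 + (-2 + 12) = 3 + 10 = 13)
H(z) = -6 + 4*z*(2 + z) (H(z) = -6 + 2*((2 + z)*(z + z)) = -6 + 2*((2 + z)*(2*z)) = -6 + 2*(2*z*(2 + z)) = -6 + 4*z*(2 + z))
(H(8) + r(A))*103 = ((-6 + 4*8² + 8*8) + 13)*103 = ((-6 + 4*64 + 64) + 13)*103 = ((-6 + 256 + 64) + 13)*103 = (314 + 13)*103 = 327*103 = 33681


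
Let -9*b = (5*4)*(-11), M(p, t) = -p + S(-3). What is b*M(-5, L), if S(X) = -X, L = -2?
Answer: 1760/9 ≈ 195.56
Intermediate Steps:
M(p, t) = 3 - p (M(p, t) = -p - 1*(-3) = -p + 3 = 3 - p)
b = 220/9 (b = -5*4*(-11)/9 = -20*(-11)/9 = -⅑*(-220) = 220/9 ≈ 24.444)
b*M(-5, L) = 220*(3 - 1*(-5))/9 = 220*(3 + 5)/9 = (220/9)*8 = 1760/9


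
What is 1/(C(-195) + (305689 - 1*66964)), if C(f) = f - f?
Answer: 1/238725 ≈ 4.1889e-6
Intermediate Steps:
C(f) = 0
1/(C(-195) + (305689 - 1*66964)) = 1/(0 + (305689 - 1*66964)) = 1/(0 + (305689 - 66964)) = 1/(0 + 238725) = 1/238725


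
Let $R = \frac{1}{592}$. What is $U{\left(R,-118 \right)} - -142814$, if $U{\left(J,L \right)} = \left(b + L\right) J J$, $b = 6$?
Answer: $\frac{3128197849}{21904} \approx 1.4281 \cdot 10^{5}$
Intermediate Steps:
$R = \frac{1}{592} \approx 0.0016892$
$U{\left(J,L \right)} = J^{2} \left(6 + L\right)$ ($U{\left(J,L \right)} = \left(6 + L\right) J J = \left(6 + L\right) J^{2} = J^{2} \left(6 + L\right)$)
$U{\left(R,-118 \right)} - -142814 = \frac{6 - 118}{350464} - -142814 = \frac{1}{350464} \left(-112\right) + 142814 = - \frac{7}{21904} + 142814 = \frac{3128197849}{21904}$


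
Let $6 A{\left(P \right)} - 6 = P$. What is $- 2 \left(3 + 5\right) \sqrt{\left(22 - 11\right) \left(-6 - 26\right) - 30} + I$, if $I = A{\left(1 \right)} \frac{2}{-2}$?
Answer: $- \frac{7}{6} - 16 i \sqrt{382} \approx -1.1667 - 312.72 i$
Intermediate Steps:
$A{\left(P \right)} = 1 + \frac{P}{6}$
$I = - \frac{7}{6}$ ($I = \left(1 + \frac{1}{6} \cdot 1\right) \frac{2}{-2} = \left(1 + \frac{1}{6}\right) 2 \left(- \frac{1}{2}\right) = \frac{7}{6} \left(-1\right) = - \frac{7}{6} \approx -1.1667$)
$- 2 \left(3 + 5\right) \sqrt{\left(22 - 11\right) \left(-6 - 26\right) - 30} + I = - 2 \left(3 + 5\right) \sqrt{\left(22 - 11\right) \left(-6 - 26\right) - 30} - \frac{7}{6} = \left(-2\right) 8 \sqrt{11 \left(-32\right) - 30} - \frac{7}{6} = - 16 \sqrt{-352 - 30} - \frac{7}{6} = - 16 \sqrt{-382} - \frac{7}{6} = - 16 i \sqrt{382} - \frac{7}{6} = - \frac{7}{6} - 16 i \sqrt{382}$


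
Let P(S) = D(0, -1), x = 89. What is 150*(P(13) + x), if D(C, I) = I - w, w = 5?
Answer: 12450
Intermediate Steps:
D(C, I) = -5 + I (D(C, I) = I - 1*5 = I - 5 = -5 + I)
P(S) = -6 (P(S) = -5 - 1 = -6)
150*(P(13) + x) = 150*(-6 + 89) = 150*83 = 12450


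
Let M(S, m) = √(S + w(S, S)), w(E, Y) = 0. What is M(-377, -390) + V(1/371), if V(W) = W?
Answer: 1/371 + I*√377 ≈ 0.0026954 + 19.416*I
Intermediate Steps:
M(S, m) = √S (M(S, m) = √(S + 0) = √S)
M(-377, -390) + V(1/371) = √(-377) + 1/371 = I*√377 + 1/371 = 1/371 + I*√377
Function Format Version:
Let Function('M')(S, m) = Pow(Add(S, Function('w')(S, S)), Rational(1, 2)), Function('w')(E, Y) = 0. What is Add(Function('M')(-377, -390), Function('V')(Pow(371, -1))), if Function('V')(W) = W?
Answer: Add(Rational(1, 371), Mul(I, Pow(377, Rational(1, 2)))) ≈ Add(0.0026954, Mul(19.416, I))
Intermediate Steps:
Function('M')(S, m) = Pow(S, Rational(1, 2)) (Function('M')(S, m) = Pow(Add(S, 0), Rational(1, 2)) = Pow(S, Rational(1, 2)))
Add(Function('M')(-377, -390), Function('V')(Pow(371, -1))) = Add(Pow(-377, Rational(1, 2)), Pow(371, -1)) = Add(Mul(I, Pow(377, Rational(1, 2))), Rational(1, 371)) = Add(Rational(1, 371), Mul(I, Pow(377, Rational(1, 2))))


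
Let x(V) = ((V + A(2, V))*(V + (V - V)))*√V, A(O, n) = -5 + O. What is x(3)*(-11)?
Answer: 0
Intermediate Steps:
x(V) = V^(3/2)*(-3 + V) (x(V) = ((V + (-5 + 2))*(V + (V - V)))*√V = ((V - 3)*(V + 0))*√V = ((-3 + V)*V)*√V = (V*(-3 + V))*√V = V^(3/2)*(-3 + V))
x(3)*(-11) = (3^(3/2)*(-3 + 3))*(-11) = ((3*√3)*0)*(-11) = 0*(-11) = 0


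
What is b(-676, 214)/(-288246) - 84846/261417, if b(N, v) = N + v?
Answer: -193140837/598034957 ≈ -0.32296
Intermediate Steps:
b(-676, 214)/(-288246) - 84846/261417 = (-676 + 214)/(-288246) - 84846/261417 = -462*(-1/288246) - 84846*1/261417 = 11/6863 - 28282/87139 = -193140837/598034957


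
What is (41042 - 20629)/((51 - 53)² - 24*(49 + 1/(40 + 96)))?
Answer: -347021/19927 ≈ -17.415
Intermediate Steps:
(41042 - 20629)/((51 - 53)² - 24*(49 + 1/(40 + 96))) = 20413/((-2)² - 24*(49 + 1/136)) = 20413/(4 - 24*(49 + 1/136)) = 20413/(4 - 24*6665/136) = 20413/(4 - 19995/17) = 20413/(-19927/17) = 20413*(-17/19927) = -347021/19927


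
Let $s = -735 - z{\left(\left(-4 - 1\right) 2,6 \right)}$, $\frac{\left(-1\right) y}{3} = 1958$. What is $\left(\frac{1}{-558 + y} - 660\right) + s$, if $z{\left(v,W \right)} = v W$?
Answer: $- \frac{8586721}{6432} \approx -1335.0$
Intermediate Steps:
$y = -5874$ ($y = \left(-3\right) 1958 = -5874$)
$z{\left(v,W \right)} = W v$
$s = -675$ ($s = -735 - 6 \left(-4 - 1\right) 2 = -735 - 6 \left(\left(-5\right) 2\right) = -735 - 6 \left(-10\right) = -735 - -60 = -735 + 60 = -675$)
$\left(\frac{1}{-558 + y} - 660\right) + s = \left(\frac{1}{-558 - 5874} - 660\right) - 675 = \left(\frac{1}{-6432} + \left(-1584 + 924\right)\right) - 675 = \left(- \frac{1}{6432} - 660\right) - 675 = - \frac{4245121}{6432} - 675 = - \frac{8586721}{6432}$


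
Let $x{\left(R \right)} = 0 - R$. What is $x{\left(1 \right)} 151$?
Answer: $-151$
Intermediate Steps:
$x{\left(R \right)} = - R$
$x{\left(1 \right)} 151 = \left(-1\right) 1 \cdot 151 = \left(-1\right) 151 = -151$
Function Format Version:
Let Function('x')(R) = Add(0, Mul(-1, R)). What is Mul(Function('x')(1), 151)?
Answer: -151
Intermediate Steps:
Function('x')(R) = Mul(-1, R)
Mul(Function('x')(1), 151) = Mul(Mul(-1, 1), 151) = Mul(-1, 151) = -151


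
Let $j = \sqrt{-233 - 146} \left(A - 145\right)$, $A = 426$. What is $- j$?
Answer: $- 281 i \sqrt{379} \approx - 5470.5 i$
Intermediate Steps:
$j = 281 i \sqrt{379}$ ($j = \sqrt{-233 - 146} \left(426 - 145\right) = \sqrt{-379} \cdot 281 = i \sqrt{379} \cdot 281 = 281 i \sqrt{379} \approx 5470.5 i$)
$- j = - 281 i \sqrt{379}$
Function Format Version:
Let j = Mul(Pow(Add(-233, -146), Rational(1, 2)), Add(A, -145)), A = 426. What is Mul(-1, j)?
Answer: Mul(-281, I, Pow(379, Rational(1, 2))) ≈ Mul(-5470.5, I)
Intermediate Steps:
j = Mul(281, I, Pow(379, Rational(1, 2))) (j = Mul(Pow(Add(-233, -146), Rational(1, 2)), Add(426, -145)) = Mul(Pow(-379, Rational(1, 2)), 281) = Mul(Mul(I, Pow(379, Rational(1, 2))), 281) = Mul(281, I, Pow(379, Rational(1, 2))) ≈ Mul(5470.5, I))
Mul(-1, j) = Mul(-1, Mul(281, I, Pow(379, Rational(1, 2)))) = Mul(-281, I, Pow(379, Rational(1, 2)))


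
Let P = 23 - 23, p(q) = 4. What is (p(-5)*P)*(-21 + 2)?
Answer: 0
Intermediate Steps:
P = 0
(p(-5)*P)*(-21 + 2) = (4*0)*(-21 + 2) = 0*(-19) = 0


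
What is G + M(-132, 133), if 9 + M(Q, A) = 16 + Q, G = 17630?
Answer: 17505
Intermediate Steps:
M(Q, A) = 7 + Q (M(Q, A) = -9 + (16 + Q) = 7 + Q)
G + M(-132, 133) = 17630 + (7 - 132) = 17630 - 125 = 17505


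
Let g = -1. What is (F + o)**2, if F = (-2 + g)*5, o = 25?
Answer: 100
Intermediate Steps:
F = -15 (F = (-2 - 1)*5 = -3*5 = -15)
(F + o)**2 = (-15 + 25)**2 = 10**2 = 100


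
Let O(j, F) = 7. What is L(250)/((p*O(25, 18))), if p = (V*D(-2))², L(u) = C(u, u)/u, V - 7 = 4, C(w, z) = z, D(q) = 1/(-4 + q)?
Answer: 36/847 ≈ 0.042503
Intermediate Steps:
V = 11 (V = 7 + 4 = 11)
L(u) = 1 (L(u) = u/u = 1)
p = 121/36 (p = (11/(-4 - 2))² = (11/(-6))² = (11*(-⅙))² = (-11/6)² = 121/36 ≈ 3.3611)
L(250)/((p*O(25, 18))) = 1/((121/36)*7) = 1/(847/36) = 1*(36/847) = 36/847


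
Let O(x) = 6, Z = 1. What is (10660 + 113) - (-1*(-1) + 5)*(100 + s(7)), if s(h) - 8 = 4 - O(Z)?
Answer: 10137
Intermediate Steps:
s(h) = 6 (s(h) = 8 + (4 - 1*6) = 8 + (4 - 6) = 8 - 2 = 6)
(10660 + 113) - (-1*(-1) + 5)*(100 + s(7)) = (10660 + 113) - (-1*(-1) + 5)*(100 + 6) = 10773 - (1 + 5)*106 = 10773 - 6*106 = 10773 - 1*636 = 10773 - 636 = 10137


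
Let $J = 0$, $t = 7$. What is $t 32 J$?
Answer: $0$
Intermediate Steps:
$t 32 J = 7 \cdot 32 \cdot 0 = 224 \cdot 0 = 0$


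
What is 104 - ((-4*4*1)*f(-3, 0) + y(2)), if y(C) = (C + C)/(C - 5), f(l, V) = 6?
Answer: 604/3 ≈ 201.33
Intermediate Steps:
y(C) = 2*C/(-5 + C) (y(C) = (2*C)/(-5 + C) = 2*C/(-5 + C))
104 - ((-4*4*1)*f(-3, 0) + y(2)) = 104 - ((-4*4*1)*6 + 2*2/(-5 + 2)) = 104 - (-16*1*6 + 2*2/(-3)) = 104 - (-16*6 + 2*2*(-⅓)) = 104 - (-96 - 4/3) = 104 - 1*(-292/3) = 104 + 292/3 = 604/3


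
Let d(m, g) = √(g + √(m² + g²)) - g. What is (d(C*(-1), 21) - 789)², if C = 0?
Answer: (810 - √42)² ≈ 6.4564e+5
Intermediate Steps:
d(m, g) = √(g + √(g² + m²)) - g
(d(C*(-1), 21) - 789)² = ((√(21 + √(21² + (0*(-1))²)) - 1*21) - 789)² = ((√(21 + √(441 + 0²)) - 21) - 789)² = ((√(21 + √(441 + 0)) - 21) - 789)² = ((√(21 + √441) - 21) - 789)² = ((√(21 + 21) - 21) - 789)² = ((√42 - 21) - 789)² = ((-21 + √42) - 789)² = (-810 + √42)²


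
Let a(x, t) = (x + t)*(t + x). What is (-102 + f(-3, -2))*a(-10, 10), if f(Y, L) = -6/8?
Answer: 0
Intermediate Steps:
f(Y, L) = -¾ (f(Y, L) = -6*⅛ = -¾)
a(x, t) = (t + x)² (a(x, t) = (t + x)*(t + x) = (t + x)²)
(-102 + f(-3, -2))*a(-10, 10) = (-102 - ¾)*(10 - 10)² = -411/4*0² = -411/4*0 = 0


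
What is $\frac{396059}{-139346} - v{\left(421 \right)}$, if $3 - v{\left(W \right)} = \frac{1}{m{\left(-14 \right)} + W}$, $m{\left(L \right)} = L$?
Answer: $- \frac{331198133}{56713822} \approx -5.8398$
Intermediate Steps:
$v{\left(W \right)} = 3 - \frac{1}{-14 + W}$
$\frac{396059}{-139346} - v{\left(421 \right)} = \frac{396059}{-139346} - \frac{-43 + 3 \cdot 421}{-14 + 421} = 396059 \left(- \frac{1}{139346}\right) - \frac{-43 + 1263}{407} = - \frac{396059}{139346} - \frac{1}{407} \cdot 1220 = - \frac{396059}{139346} - \frac{1220}{407} = - \frac{331198133}{56713822}$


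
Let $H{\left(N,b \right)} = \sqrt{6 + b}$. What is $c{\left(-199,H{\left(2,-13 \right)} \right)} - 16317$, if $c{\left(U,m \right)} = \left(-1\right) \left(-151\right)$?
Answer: $-16166$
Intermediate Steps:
$c{\left(U,m \right)} = 151$
$c{\left(-199,H{\left(2,-13 \right)} \right)} - 16317 = 151 - 16317 = -16166$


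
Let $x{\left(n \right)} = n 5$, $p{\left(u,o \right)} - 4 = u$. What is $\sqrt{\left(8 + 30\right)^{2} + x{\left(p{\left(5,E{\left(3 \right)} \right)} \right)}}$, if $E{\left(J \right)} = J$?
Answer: $\sqrt{1489} \approx 38.588$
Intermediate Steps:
$p{\left(u,o \right)} = 4 + u$
$x{\left(n \right)} = 5 n$
$\sqrt{\left(8 + 30\right)^{2} + x{\left(p{\left(5,E{\left(3 \right)} \right)} \right)}} = \sqrt{\left(8 + 30\right)^{2} + 5 \left(4 + 5\right)} = \sqrt{38^{2} + 5 \cdot 9} = \sqrt{1444 + 45} = \sqrt{1489}$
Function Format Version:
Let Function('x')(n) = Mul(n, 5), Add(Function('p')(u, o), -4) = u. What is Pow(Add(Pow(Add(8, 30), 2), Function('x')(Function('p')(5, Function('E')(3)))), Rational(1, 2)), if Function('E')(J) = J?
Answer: Pow(1489, Rational(1, 2)) ≈ 38.588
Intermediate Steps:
Function('p')(u, o) = Add(4, u)
Function('x')(n) = Mul(5, n)
Pow(Add(Pow(Add(8, 30), 2), Function('x')(Function('p')(5, Function('E')(3)))), Rational(1, 2)) = Pow(Add(Pow(Add(8, 30), 2), Mul(5, Add(4, 5))), Rational(1, 2)) = Pow(Add(Pow(38, 2), Mul(5, 9)), Rational(1, 2)) = Pow(Add(1444, 45), Rational(1, 2)) = Pow(1489, Rational(1, 2))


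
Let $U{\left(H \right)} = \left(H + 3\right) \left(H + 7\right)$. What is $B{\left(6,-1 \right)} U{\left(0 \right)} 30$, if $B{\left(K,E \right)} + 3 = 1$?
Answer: $-1260$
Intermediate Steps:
$U{\left(H \right)} = \left(3 + H\right) \left(7 + H\right)$
$B{\left(K,E \right)} = -2$ ($B{\left(K,E \right)} = -3 + 1 = -2$)
$B{\left(6,-1 \right)} U{\left(0 \right)} 30 = - 2 \left(21 + 0^{2} + 10 \cdot 0\right) 30 = - 2 \left(21 + 0 + 0\right) 30 = \left(-2\right) 21 \cdot 30 = \left(-42\right) 30 = -1260$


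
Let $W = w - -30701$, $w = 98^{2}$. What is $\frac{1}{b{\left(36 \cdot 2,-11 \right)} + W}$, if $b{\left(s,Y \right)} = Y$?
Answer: $\frac{1}{40294} \approx 2.4818 \cdot 10^{-5}$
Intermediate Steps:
$w = 9604$
$W = 40305$ ($W = 9604 - -30701 = 9604 + 30701 = 40305$)
$\frac{1}{b{\left(36 \cdot 2,-11 \right)} + W} = \frac{1}{-11 + 40305} = \frac{1}{40294}$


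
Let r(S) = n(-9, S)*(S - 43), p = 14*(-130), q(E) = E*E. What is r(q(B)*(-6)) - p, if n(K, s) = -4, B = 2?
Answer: 2088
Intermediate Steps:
q(E) = E²
p = -1820
r(S) = 172 - 4*S (r(S) = -4*(S - 43) = -4*(-43 + S) = 172 - 4*S)
r(q(B)*(-6)) - p = (172 - 4*2²*(-6)) - 1*(-1820) = (172 - 16*(-6)) + 1820 = (172 - 4*(-24)) + 1820 = (172 + 96) + 1820 = 268 + 1820 = 2088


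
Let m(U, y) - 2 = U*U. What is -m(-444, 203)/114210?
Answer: -98569/57105 ≈ -1.7261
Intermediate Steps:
m(U, y) = 2 + U² (m(U, y) = 2 + U*U = 2 + U²)
-m(-444, 203)/114210 = -(2 + (-444)²)/114210 = -(2 + 197136)/114210 = -197138/114210 = -1*98569/57105 = -98569/57105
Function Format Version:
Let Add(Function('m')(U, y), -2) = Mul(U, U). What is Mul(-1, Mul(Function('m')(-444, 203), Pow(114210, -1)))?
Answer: Rational(-98569, 57105) ≈ -1.7261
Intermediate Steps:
Function('m')(U, y) = Add(2, Pow(U, 2)) (Function('m')(U, y) = Add(2, Mul(U, U)) = Add(2, Pow(U, 2)))
Mul(-1, Mul(Function('m')(-444, 203), Pow(114210, -1))) = Mul(-1, Mul(Add(2, Pow(-444, 2)), Pow(114210, -1))) = Mul(-1, Mul(Add(2, 197136), Rational(1, 114210))) = Mul(-1, Mul(197138, Rational(1, 114210))) = Mul(-1, Rational(98569, 57105)) = Rational(-98569, 57105)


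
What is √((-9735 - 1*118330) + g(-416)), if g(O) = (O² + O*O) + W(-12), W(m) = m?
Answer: √218035 ≈ 466.94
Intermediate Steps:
g(O) = -12 + 2*O² (g(O) = (O² + O*O) - 12 = (O² + O²) - 12 = 2*O² - 12 = -12 + 2*O²)
√((-9735 - 1*118330) + g(-416)) = √((-9735 - 1*118330) + (-12 + 2*(-416)²)) = √((-9735 - 118330) + (-12 + 2*173056)) = √(-128065 + (-12 + 346112)) = √(-128065 + 346100) = √218035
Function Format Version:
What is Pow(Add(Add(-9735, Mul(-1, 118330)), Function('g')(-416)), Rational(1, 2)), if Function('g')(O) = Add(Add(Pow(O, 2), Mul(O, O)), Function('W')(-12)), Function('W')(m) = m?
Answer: Pow(218035, Rational(1, 2)) ≈ 466.94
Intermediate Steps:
Function('g')(O) = Add(-12, Mul(2, Pow(O, 2))) (Function('g')(O) = Add(Add(Pow(O, 2), Mul(O, O)), -12) = Add(Add(Pow(O, 2), Pow(O, 2)), -12) = Add(Mul(2, Pow(O, 2)), -12) = Add(-12, Mul(2, Pow(O, 2))))
Pow(Add(Add(-9735, Mul(-1, 118330)), Function('g')(-416)), Rational(1, 2)) = Pow(Add(Add(-9735, Mul(-1, 118330)), Add(-12, Mul(2, Pow(-416, 2)))), Rational(1, 2)) = Pow(Add(Add(-9735, -118330), Add(-12, Mul(2, 173056))), Rational(1, 2)) = Pow(Add(-128065, Add(-12, 346112)), Rational(1, 2)) = Pow(Add(-128065, 346100), Rational(1, 2)) = Pow(218035, Rational(1, 2))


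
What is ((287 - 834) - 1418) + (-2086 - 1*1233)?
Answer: -5284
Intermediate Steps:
((287 - 834) - 1418) + (-2086 - 1*1233) = (-547 - 1418) + (-2086 - 1233) = -1965 - 3319 = -5284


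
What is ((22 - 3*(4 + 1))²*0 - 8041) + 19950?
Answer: 11909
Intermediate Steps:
((22 - 3*(4 + 1))²*0 - 8041) + 19950 = ((22 - 3*5)²*0 - 8041) + 19950 = ((22 - 15)²*0 - 8041) + 19950 = (7²*0 - 8041) + 19950 = (49*0 - 8041) + 19950 = (0 - 8041) + 19950 = -8041 + 19950 = 11909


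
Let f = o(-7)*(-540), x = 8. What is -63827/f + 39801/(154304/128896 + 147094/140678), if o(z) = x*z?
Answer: 170482486616063791/9607580246880 ≈ 17745.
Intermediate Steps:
o(z) = 8*z
f = 30240 (f = (8*(-7))*(-540) = -56*(-540) = 30240)
-63827/f + 39801/(154304/128896 + 147094/140678) = -63827/30240 + 39801/(154304/128896 + 147094/140678) = -63827*1/30240 + 39801/(154304*(1/128896) + 147094*(1/140678)) = -63827/30240 + 39801/(2411/2014 + 73547/70339) = -63827/30240 + 39801/(317710987/141662746) = -63827/30240 + 39801*(141662746/317710987) = -63827/30240 + 5638318953546/317710987 = 170482486616063791/9607580246880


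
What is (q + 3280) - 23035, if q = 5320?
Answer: -14435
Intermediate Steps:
(q + 3280) - 23035 = (5320 + 3280) - 23035 = 8600 - 23035 = -14435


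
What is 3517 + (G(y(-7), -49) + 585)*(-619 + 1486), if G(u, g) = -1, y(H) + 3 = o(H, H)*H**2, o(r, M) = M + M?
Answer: 509845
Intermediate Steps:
o(r, M) = 2*M
y(H) = -3 + 2*H**3 (y(H) = -3 + (2*H)*H**2 = -3 + 2*H**3)
3517 + (G(y(-7), -49) + 585)*(-619 + 1486) = 3517 + (-1 + 585)*(-619 + 1486) = 3517 + 584*867 = 3517 + 506328 = 509845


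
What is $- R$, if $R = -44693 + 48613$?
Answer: $-3920$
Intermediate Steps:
$R = 3920$
$- R = \left(-1\right) 3920 = -3920$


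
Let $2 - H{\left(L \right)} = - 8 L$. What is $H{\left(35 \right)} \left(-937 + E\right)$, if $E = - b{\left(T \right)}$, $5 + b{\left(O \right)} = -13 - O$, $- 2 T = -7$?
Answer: $-258171$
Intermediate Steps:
$T = \frac{7}{2}$ ($T = \left(- \frac{1}{2}\right) \left(-7\right) = \frac{7}{2} \approx 3.5$)
$H{\left(L \right)} = 2 + 8 L$ ($H{\left(L \right)} = 2 - - 8 L = 2 + 8 L$)
$b{\left(O \right)} = -18 - O$ ($b{\left(O \right)} = -5 - \left(13 + O\right) = -18 - O$)
$E = \frac{43}{2}$ ($E = - (-18 - \frac{7}{2}) = \left(-1\right) \left(- \frac{43}{2}\right) = \frac{43}{2} \approx 21.5$)
$H{\left(35 \right)} \left(-937 + E\right) = \left(2 + 8 \cdot 35\right) \left(-937 + \frac{43}{2}\right) = \left(2 + 280\right) \left(- \frac{1831}{2}\right) = 282 \left(- \frac{1831}{2}\right) = -258171$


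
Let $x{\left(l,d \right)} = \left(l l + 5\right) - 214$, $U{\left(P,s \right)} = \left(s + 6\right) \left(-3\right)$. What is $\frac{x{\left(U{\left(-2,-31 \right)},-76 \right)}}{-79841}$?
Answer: $- \frac{5416}{79841} \approx -0.067835$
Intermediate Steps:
$U{\left(P,s \right)} = -18 - 3 s$ ($U{\left(P,s \right)} = \left(6 + s\right) \left(-3\right) = -18 - 3 s$)
$x{\left(l,d \right)} = -209 + l^{2}$ ($x{\left(l,d \right)} = \left(l^{2} + 5\right) - 214 = \left(5 + l^{2}\right) - 214 = -209 + l^{2}$)
$\frac{x{\left(U{\left(-2,-31 \right)},-76 \right)}}{-79841} = \frac{-209 + \left(-18 - -93\right)^{2}}{-79841} = \left(-209 + \left(-18 + 93\right)^{2}\right) \left(- \frac{1}{79841}\right) = \left(-209 + 75^{2}\right) \left(- \frac{1}{79841}\right) = \left(-209 + 5625\right) \left(- \frac{1}{79841}\right) = 5416 \left(- \frac{1}{79841}\right) = - \frac{5416}{79841}$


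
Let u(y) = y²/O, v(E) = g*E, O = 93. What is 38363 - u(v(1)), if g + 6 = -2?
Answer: 3567695/93 ≈ 38362.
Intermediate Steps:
g = -8 (g = -6 - 2 = -8)
v(E) = -8*E
u(y) = y²/93
38363 - u(v(1)) = 38363 - (-8*1)²/93 = 38363 - (-8)²/93 = 38363 - 64/93 = 3567695/93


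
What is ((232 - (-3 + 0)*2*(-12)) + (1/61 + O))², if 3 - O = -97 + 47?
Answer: 168844036/3721 ≈ 45376.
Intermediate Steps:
O = 53 (O = 3 - (-97 + 47) = 3 - 1*(-50) = 3 + 50 = 53)
((232 - (-3 + 0)*2*(-12)) + (1/61 + O))² = ((232 - (-3 + 0)*2*(-12)) + (1/61 + 53))² = ((232 - (-3*2)*(-12)) + (1/61 + 53))² = ((232 - (-6)*(-12)) + 3234/61)² = ((232 - 1*72) + 3234/61)² = ((232 - 72) + 3234/61)² = (160 + 3234/61)² = (12994/61)² = 168844036/3721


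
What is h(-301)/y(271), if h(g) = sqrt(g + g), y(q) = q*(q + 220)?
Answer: I*sqrt(602)/133061 ≈ 0.00018439*I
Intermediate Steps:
y(q) = q*(220 + q)
h(g) = sqrt(2)*sqrt(g) (h(g) = sqrt(2*g) = sqrt(2)*sqrt(g))
h(-301)/y(271) = (sqrt(2)*sqrt(-301))/((271*(220 + 271))) = (sqrt(2)*(I*sqrt(301)))/((271*491)) = (I*sqrt(602))/133061 = (I*sqrt(602))*(1/133061) = I*sqrt(602)/133061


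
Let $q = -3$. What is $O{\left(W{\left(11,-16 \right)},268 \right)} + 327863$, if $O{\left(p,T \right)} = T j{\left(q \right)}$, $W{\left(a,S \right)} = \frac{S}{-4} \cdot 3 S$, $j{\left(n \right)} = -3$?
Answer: $327059$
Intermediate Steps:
$W{\left(a,S \right)} = - \frac{3 S^{2}}{4}$ ($W{\left(a,S \right)} = S \left(- \frac{1}{4}\right) 3 S = - \frac{S}{4} \cdot 3 S = - \frac{3 S}{4} S = - \frac{3 S^{2}}{4}$)
$O{\left(p,T \right)} = - 3 T$ ($O{\left(p,T \right)} = T \left(-3\right) = - 3 T$)
$O{\left(W{\left(11,-16 \right)},268 \right)} + 327863 = \left(-3\right) 268 + 327863 = -804 + 327863 = 327059$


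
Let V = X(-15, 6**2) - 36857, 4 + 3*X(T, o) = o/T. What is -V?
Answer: 552887/15 ≈ 36859.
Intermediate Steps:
X(T, o) = -4/3 + o/(3*T) (X(T, o) = -4/3 + (o/T)/3 = -4/3 + o/(3*T))
V = -552887/15 (V = (1/3)*(6**2 - 4*(-15))/(-15) - 36857 = (1/3)*(-1/15)*(36 + 60) - 36857 = (1/3)*(-1/15)*96 - 36857 = -32/15 - 36857 = -552887/15 ≈ -36859.)
-V = -1*(-552887/15) = 552887/15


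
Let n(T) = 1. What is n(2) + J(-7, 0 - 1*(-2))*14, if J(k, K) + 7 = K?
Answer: -69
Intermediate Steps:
J(k, K) = -7 + K
n(2) + J(-7, 0 - 1*(-2))*14 = 1 + (-7 + (0 - 1*(-2)))*14 = 1 + (-7 + (0 + 2))*14 = 1 + (-7 + 2)*14 = 1 - 5*14 = 1 - 70 = -69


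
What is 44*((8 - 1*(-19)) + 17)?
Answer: 1936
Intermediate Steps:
44*((8 - 1*(-19)) + 17) = 44*((8 + 19) + 17) = 44*(27 + 17) = 44*44 = 1936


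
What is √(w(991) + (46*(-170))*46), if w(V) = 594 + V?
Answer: I*√358135 ≈ 598.44*I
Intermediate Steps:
√(w(991) + (46*(-170))*46) = √((594 + 991) + (46*(-170))*46) = √(1585 - 7820*46) = √(1585 - 359720) = √(-358135) = I*√358135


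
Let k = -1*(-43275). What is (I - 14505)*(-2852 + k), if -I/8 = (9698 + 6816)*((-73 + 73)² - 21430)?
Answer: 114443400812065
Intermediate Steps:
k = 43275
I = 2831160160 (I = -8*(9698 + 6816)*((-73 + 73)² - 21430) = -132112*(0² - 21430) = -132112*(0 - 21430) = -132112*(-21430) = -8*(-353895020) = 2831160160)
(I - 14505)*(-2852 + k) = (2831160160 - 14505)*(-2852 + 43275) = 2831145655*40423 = 114443400812065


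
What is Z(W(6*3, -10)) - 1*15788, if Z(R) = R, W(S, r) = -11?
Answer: -15799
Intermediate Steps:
Z(W(6*3, -10)) - 1*15788 = -11 - 1*15788 = -11 - 15788 = -15799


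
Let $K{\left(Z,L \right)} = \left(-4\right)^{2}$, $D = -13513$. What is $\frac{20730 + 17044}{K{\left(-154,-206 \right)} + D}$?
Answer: $- \frac{3434}{1227} \approx -2.7987$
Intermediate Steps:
$K{\left(Z,L \right)} = 16$
$\frac{20730 + 17044}{K{\left(-154,-206 \right)} + D} = \frac{20730 + 17044}{16 - 13513} = \frac{37774}{-13497} = 37774 \left(- \frac{1}{13497}\right) = - \frac{3434}{1227}$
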